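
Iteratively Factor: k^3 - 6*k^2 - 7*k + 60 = (k - 5)*(k^2 - k - 12) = (k - 5)*(k + 3)*(k - 4)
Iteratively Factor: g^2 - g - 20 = (g - 5)*(g + 4)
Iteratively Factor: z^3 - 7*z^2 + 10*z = (z)*(z^2 - 7*z + 10) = z*(z - 5)*(z - 2)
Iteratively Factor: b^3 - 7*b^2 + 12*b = (b)*(b^2 - 7*b + 12) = b*(b - 4)*(b - 3)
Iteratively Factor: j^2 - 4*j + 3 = (j - 3)*(j - 1)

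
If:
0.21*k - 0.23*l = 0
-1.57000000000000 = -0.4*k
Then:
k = 3.92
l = 3.58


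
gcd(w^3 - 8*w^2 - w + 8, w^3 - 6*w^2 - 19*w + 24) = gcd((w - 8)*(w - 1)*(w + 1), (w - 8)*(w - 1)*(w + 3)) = w^2 - 9*w + 8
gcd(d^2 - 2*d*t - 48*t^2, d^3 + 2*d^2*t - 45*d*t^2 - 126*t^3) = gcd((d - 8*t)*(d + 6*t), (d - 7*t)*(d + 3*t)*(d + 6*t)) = d + 6*t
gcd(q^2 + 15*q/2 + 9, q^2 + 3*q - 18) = q + 6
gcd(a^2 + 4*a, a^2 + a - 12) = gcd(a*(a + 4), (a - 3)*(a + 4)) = a + 4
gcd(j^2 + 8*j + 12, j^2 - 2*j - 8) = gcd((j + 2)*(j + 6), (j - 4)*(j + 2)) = j + 2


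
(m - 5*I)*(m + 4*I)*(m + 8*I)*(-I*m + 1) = -I*m^4 + 8*m^3 - 21*I*m^2 + 188*m + 160*I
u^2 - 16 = (u - 4)*(u + 4)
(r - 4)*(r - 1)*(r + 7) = r^3 + 2*r^2 - 31*r + 28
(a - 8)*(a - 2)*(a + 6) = a^3 - 4*a^2 - 44*a + 96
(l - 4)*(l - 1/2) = l^2 - 9*l/2 + 2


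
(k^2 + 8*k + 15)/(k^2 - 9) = (k + 5)/(k - 3)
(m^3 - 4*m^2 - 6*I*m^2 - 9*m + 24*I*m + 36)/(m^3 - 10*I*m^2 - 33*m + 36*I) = (m - 4)/(m - 4*I)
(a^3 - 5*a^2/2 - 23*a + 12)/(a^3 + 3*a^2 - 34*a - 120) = (a - 1/2)/(a + 5)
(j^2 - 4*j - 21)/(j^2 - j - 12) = (j - 7)/(j - 4)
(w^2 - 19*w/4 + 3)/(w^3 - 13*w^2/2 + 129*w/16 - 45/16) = 4*(w - 4)/(4*w^2 - 23*w + 15)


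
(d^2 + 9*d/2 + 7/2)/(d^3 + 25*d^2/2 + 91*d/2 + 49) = (d + 1)/(d^2 + 9*d + 14)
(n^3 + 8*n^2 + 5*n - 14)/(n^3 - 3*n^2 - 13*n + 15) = (n^2 + 9*n + 14)/(n^2 - 2*n - 15)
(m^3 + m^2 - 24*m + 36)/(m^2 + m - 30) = (m^2 - 5*m + 6)/(m - 5)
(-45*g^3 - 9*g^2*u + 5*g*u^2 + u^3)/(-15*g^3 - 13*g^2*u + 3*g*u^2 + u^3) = (3*g + u)/(g + u)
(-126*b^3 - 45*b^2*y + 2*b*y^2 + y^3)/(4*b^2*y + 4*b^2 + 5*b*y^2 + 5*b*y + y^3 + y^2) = (-126*b^3 - 45*b^2*y + 2*b*y^2 + y^3)/(4*b^2*y + 4*b^2 + 5*b*y^2 + 5*b*y + y^3 + y^2)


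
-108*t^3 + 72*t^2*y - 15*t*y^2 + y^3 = (-6*t + y)^2*(-3*t + y)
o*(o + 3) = o^2 + 3*o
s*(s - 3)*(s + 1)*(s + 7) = s^4 + 5*s^3 - 17*s^2 - 21*s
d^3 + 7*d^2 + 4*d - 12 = (d - 1)*(d + 2)*(d + 6)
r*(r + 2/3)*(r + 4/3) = r^3 + 2*r^2 + 8*r/9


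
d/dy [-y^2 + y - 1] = 1 - 2*y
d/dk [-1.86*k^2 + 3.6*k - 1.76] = 3.6 - 3.72*k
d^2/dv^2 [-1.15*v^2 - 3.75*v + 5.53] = -2.30000000000000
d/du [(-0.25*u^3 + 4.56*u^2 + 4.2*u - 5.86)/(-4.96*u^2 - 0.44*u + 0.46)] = (1.24*u^4 + 0.219999999999999*u^3 + 18.4806*u^2 - 53.936*u - 0.6464)/(24.6016*u^4 + 4.3648*u^3 - 4.3696*u^2 - 0.4048*u + 0.2116)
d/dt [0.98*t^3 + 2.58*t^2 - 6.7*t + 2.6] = 2.94*t^2 + 5.16*t - 6.7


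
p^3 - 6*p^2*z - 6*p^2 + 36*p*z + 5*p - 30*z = (p - 5)*(p - 1)*(p - 6*z)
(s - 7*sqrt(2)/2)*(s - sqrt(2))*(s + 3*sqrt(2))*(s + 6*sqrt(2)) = s^4 + 9*sqrt(2)*s^3/2 - 38*s^2 - 99*sqrt(2)*s + 252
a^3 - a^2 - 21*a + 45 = (a - 3)^2*(a + 5)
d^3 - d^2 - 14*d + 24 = (d - 3)*(d - 2)*(d + 4)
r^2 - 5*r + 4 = (r - 4)*(r - 1)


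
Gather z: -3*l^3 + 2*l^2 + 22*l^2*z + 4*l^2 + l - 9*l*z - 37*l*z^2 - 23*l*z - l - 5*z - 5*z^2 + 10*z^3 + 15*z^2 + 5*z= -3*l^3 + 6*l^2 + 10*z^3 + z^2*(10 - 37*l) + z*(22*l^2 - 32*l)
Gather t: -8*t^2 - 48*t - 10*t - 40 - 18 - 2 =-8*t^2 - 58*t - 60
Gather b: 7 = 7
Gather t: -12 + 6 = -6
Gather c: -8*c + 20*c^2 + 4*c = 20*c^2 - 4*c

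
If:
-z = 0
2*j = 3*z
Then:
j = 0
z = 0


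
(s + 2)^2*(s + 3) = s^3 + 7*s^2 + 16*s + 12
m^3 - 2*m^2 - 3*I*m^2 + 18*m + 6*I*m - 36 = (m - 2)*(m - 6*I)*(m + 3*I)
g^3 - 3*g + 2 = (g - 1)^2*(g + 2)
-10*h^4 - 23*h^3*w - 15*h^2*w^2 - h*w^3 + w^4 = (-5*h + w)*(h + w)^2*(2*h + w)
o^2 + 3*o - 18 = (o - 3)*(o + 6)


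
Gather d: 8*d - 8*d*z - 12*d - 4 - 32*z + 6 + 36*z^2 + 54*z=d*(-8*z - 4) + 36*z^2 + 22*z + 2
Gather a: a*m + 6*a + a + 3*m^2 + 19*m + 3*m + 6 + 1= a*(m + 7) + 3*m^2 + 22*m + 7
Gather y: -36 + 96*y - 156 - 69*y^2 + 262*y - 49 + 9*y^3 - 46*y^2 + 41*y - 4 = 9*y^3 - 115*y^2 + 399*y - 245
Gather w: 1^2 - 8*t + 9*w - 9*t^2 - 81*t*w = -9*t^2 - 8*t + w*(9 - 81*t) + 1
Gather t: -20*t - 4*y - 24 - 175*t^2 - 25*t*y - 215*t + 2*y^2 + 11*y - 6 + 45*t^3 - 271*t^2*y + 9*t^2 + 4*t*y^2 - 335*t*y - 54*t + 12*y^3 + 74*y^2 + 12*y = 45*t^3 + t^2*(-271*y - 166) + t*(4*y^2 - 360*y - 289) + 12*y^3 + 76*y^2 + 19*y - 30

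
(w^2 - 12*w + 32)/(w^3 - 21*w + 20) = (w - 8)/(w^2 + 4*w - 5)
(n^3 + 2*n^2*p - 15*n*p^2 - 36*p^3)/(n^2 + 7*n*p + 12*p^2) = (n^2 - n*p - 12*p^2)/(n + 4*p)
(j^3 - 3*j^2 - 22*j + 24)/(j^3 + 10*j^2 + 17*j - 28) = (j - 6)/(j + 7)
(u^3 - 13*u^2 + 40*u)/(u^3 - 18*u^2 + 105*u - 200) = u/(u - 5)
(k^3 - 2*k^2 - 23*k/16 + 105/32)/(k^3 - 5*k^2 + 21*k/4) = (2*k^2 - k - 35/8)/(k*(2*k - 7))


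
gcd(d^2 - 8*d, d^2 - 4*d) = d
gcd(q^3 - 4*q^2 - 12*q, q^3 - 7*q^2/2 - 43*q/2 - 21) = q + 2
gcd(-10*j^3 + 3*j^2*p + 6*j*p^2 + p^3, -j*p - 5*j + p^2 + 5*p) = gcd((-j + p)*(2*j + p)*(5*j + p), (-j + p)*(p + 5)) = -j + p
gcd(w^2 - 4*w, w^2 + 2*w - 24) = w - 4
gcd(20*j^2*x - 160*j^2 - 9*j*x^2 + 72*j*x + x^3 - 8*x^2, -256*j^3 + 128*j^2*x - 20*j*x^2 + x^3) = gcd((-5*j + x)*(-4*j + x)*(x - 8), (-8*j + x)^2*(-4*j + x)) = -4*j + x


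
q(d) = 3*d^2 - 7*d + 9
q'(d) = 6*d - 7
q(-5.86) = 153.04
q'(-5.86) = -42.16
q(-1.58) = 27.55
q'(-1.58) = -16.48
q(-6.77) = 193.89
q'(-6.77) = -47.62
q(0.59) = 5.91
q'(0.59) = -3.46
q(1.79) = 6.08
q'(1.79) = 3.74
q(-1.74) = 30.26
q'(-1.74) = -17.44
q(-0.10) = 9.73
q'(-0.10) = -7.60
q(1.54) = 5.33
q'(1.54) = 2.24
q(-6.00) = 159.00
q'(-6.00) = -43.00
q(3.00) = 15.00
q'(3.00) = 11.00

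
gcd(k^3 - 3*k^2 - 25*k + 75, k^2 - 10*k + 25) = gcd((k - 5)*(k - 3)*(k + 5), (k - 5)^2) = k - 5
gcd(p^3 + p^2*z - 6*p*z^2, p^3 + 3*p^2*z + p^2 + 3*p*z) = p^2 + 3*p*z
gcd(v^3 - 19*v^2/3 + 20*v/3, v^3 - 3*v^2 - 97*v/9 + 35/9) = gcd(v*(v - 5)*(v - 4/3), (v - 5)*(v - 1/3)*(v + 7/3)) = v - 5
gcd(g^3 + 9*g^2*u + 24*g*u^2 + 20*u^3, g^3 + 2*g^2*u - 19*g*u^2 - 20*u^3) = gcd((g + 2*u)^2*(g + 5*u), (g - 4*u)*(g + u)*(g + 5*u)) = g + 5*u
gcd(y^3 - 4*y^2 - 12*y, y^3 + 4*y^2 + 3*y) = y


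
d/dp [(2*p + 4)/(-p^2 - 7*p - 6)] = 2*(p^2 + 4*p + 8)/(p^4 + 14*p^3 + 61*p^2 + 84*p + 36)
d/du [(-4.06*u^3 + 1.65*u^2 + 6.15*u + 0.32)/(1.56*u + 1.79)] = (-12.6672*u^3 - 19.2282*u^2 + 5.907*u + 10.5093)/(2.4336*u^2 + 5.5848*u + 3.2041)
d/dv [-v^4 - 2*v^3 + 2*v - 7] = -4*v^3 - 6*v^2 + 2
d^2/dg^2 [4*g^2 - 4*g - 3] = 8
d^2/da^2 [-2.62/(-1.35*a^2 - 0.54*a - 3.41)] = (-9.5499*a^2 - 3.81996*a + 2.62*(2.7*a + 0.54)*(5.4*a + 1.08) - 24.12234)/(1.35*a^2 + 0.54*a + 3.41)^3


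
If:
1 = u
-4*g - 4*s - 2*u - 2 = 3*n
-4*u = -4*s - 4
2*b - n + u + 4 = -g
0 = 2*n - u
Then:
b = -25/16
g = -11/8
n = 1/2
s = 0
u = 1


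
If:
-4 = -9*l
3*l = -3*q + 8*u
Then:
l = 4/9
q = 8*u/3 - 4/9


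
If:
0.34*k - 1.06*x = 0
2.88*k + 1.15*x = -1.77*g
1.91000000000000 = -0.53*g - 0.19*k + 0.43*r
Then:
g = -5.72249916915919*x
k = 3.11764705882353*x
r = 4.44186046511628 - 5.6757479499486*x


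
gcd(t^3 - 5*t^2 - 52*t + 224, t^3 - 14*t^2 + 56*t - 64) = t^2 - 12*t + 32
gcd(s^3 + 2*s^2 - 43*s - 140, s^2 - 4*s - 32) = s + 4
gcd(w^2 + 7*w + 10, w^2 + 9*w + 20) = w + 5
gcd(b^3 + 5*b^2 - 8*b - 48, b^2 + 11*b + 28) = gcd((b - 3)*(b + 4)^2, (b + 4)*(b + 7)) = b + 4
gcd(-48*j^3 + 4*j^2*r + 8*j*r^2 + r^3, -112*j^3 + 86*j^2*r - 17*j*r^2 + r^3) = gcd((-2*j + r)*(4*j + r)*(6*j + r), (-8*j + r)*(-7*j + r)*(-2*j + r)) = -2*j + r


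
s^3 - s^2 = s^2*(s - 1)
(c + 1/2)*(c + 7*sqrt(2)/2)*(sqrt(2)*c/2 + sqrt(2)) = sqrt(2)*c^3/2 + 5*sqrt(2)*c^2/4 + 7*c^2/2 + sqrt(2)*c/2 + 35*c/4 + 7/2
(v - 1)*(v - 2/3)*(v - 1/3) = v^3 - 2*v^2 + 11*v/9 - 2/9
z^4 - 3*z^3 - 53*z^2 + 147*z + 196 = (z - 7)*(z - 4)*(z + 1)*(z + 7)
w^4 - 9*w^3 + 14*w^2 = w^2*(w - 7)*(w - 2)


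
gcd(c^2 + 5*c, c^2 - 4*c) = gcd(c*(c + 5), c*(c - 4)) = c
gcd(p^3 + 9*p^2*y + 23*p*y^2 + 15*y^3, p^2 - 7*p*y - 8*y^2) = p + y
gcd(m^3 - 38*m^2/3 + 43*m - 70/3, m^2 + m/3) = 1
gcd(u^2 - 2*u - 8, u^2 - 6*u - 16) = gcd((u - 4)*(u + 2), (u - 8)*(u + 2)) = u + 2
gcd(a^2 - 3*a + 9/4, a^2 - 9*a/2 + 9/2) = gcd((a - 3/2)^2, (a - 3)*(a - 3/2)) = a - 3/2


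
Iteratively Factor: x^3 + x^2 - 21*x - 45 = (x - 5)*(x^2 + 6*x + 9) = (x - 5)*(x + 3)*(x + 3)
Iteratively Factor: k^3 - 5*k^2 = (k)*(k^2 - 5*k) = k^2*(k - 5)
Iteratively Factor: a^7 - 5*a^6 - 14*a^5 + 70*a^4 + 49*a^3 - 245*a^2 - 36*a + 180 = (a + 2)*(a^6 - 7*a^5 + 70*a^3 - 91*a^2 - 63*a + 90) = (a - 3)*(a + 2)*(a^5 - 4*a^4 - 12*a^3 + 34*a^2 + 11*a - 30) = (a - 3)*(a + 1)*(a + 2)*(a^4 - 5*a^3 - 7*a^2 + 41*a - 30) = (a - 5)*(a - 3)*(a + 1)*(a + 2)*(a^3 - 7*a + 6) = (a - 5)*(a - 3)*(a - 1)*(a + 1)*(a + 2)*(a^2 + a - 6) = (a - 5)*(a - 3)*(a - 1)*(a + 1)*(a + 2)*(a + 3)*(a - 2)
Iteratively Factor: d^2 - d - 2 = (d - 2)*(d + 1)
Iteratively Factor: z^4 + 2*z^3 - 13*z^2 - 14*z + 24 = (z + 2)*(z^3 - 13*z + 12) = (z - 3)*(z + 2)*(z^2 + 3*z - 4) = (z - 3)*(z + 2)*(z + 4)*(z - 1)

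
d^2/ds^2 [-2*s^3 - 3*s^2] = -12*s - 6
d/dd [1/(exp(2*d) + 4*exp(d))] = 2*(-exp(d) - 2)*exp(-d)/(exp(d) + 4)^2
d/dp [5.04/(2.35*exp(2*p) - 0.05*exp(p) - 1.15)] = (0.252 - 23.688*exp(p))*exp(p)/(-2.35*exp(2*p) + 0.05*exp(p) + 1.15)^2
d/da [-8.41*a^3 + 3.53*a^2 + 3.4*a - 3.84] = -25.23*a^2 + 7.06*a + 3.4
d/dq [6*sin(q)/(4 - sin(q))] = 24*cos(q)/(sin(q) - 4)^2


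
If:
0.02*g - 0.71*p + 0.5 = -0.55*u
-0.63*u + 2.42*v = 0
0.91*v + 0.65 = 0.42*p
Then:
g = 29.9404761904762 - 28.718253968254*v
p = 2.16666666666667*v + 1.54761904761905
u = 3.84126984126984*v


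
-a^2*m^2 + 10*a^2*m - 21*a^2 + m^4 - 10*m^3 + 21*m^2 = (-a + m)*(a + m)*(m - 7)*(m - 3)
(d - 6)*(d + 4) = d^2 - 2*d - 24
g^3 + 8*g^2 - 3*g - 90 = (g - 3)*(g + 5)*(g + 6)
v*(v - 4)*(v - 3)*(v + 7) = v^4 - 37*v^2 + 84*v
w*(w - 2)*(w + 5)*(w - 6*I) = w^4 + 3*w^3 - 6*I*w^3 - 10*w^2 - 18*I*w^2 + 60*I*w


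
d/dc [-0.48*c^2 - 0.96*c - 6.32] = -0.96*c - 0.96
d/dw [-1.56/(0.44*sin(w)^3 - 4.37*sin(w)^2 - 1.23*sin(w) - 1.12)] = (2.0592*sin(w)^2 - 13.6344*sin(w) - 1.9188)*cos(w)/(-0.44*sin(w)^3 + 4.37*sin(w)^2 + 1.23*sin(w) + 1.12)^2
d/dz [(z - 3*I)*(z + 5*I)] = 2*z + 2*I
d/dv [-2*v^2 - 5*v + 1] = -4*v - 5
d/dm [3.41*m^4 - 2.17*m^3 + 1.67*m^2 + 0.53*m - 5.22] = 13.64*m^3 - 6.51*m^2 + 3.34*m + 0.53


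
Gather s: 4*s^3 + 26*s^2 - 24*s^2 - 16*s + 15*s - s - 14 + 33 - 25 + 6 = 4*s^3 + 2*s^2 - 2*s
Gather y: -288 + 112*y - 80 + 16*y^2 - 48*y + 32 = 16*y^2 + 64*y - 336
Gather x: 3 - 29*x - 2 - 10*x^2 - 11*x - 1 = -10*x^2 - 40*x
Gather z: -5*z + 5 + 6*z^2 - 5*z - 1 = 6*z^2 - 10*z + 4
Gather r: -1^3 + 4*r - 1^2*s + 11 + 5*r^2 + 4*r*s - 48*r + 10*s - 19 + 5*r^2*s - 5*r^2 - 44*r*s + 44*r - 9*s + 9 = 5*r^2*s - 40*r*s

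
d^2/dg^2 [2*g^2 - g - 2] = 4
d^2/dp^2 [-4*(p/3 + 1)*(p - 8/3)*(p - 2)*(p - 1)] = -16*p^2 + 64*p/3 + 56/3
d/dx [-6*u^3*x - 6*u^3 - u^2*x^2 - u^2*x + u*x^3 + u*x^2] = u*(-6*u^2 - 2*u*x - u + 3*x^2 + 2*x)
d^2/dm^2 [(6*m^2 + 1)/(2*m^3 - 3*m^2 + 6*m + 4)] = 6*(8*m^6 - 64*m^4 - 92*m^3 + 93*m^2 - 26*m + 48)/(8*m^9 - 36*m^8 + 126*m^7 - 195*m^6 + 234*m^5 + 72*m^4 - 120*m^3 + 288*m^2 + 288*m + 64)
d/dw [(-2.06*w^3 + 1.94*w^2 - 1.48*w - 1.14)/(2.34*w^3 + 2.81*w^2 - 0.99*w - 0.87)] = (1.77635683940025e-15*w^5 - 10.3282*w^4 + 11.0052*w^3 + 15.6176*w^2 + 3.0312*w + 0.159)/(5.4756*w^6 + 13.1508*w^5 + 3.2629*w^4 - 9.6354*w^3 - 3.9093*w^2 + 1.7226*w + 0.7569)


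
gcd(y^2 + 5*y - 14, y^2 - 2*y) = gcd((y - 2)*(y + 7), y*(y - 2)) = y - 2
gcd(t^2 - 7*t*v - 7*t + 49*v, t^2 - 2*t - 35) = t - 7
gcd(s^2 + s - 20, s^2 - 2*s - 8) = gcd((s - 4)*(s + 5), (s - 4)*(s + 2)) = s - 4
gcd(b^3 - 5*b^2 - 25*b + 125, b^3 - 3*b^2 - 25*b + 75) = b^2 - 25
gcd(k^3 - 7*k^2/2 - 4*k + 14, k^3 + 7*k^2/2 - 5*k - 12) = k - 2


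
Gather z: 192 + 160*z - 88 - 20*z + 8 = 140*z + 112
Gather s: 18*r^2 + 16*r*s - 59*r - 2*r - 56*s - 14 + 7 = 18*r^2 - 61*r + s*(16*r - 56) - 7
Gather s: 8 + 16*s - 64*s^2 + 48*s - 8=-64*s^2 + 64*s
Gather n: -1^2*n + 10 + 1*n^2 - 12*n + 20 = n^2 - 13*n + 30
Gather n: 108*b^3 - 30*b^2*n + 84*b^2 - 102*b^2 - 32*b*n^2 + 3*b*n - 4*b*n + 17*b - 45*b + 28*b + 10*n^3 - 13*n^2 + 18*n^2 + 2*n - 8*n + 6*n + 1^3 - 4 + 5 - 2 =108*b^3 - 18*b^2 + 10*n^3 + n^2*(5 - 32*b) + n*(-30*b^2 - b)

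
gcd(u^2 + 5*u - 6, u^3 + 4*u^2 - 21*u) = 1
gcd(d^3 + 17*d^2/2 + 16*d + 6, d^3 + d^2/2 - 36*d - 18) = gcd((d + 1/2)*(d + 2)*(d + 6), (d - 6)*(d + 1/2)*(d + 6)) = d^2 + 13*d/2 + 3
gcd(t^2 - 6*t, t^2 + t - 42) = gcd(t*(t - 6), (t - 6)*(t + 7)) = t - 6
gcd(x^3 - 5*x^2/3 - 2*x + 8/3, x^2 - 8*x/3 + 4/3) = x - 2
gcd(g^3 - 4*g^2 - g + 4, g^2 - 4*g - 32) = 1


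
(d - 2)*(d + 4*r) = d^2 + 4*d*r - 2*d - 8*r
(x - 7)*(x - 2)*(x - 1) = x^3 - 10*x^2 + 23*x - 14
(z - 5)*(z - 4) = z^2 - 9*z + 20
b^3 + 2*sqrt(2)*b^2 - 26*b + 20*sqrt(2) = (b - 2*sqrt(2))*(b - sqrt(2))*(b + 5*sqrt(2))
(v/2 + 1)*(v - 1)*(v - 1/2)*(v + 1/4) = v^4/2 + 3*v^3/8 - 19*v^2/16 + 3*v/16 + 1/8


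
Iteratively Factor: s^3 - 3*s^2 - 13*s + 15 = (s - 5)*(s^2 + 2*s - 3) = (s - 5)*(s - 1)*(s + 3)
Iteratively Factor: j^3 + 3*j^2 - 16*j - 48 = (j - 4)*(j^2 + 7*j + 12) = (j - 4)*(j + 4)*(j + 3)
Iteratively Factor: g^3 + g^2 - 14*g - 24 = (g + 2)*(g^2 - g - 12) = (g - 4)*(g + 2)*(g + 3)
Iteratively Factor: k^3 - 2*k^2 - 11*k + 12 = (k - 4)*(k^2 + 2*k - 3) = (k - 4)*(k - 1)*(k + 3)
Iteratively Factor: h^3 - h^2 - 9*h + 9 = (h - 1)*(h^2 - 9) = (h - 1)*(h + 3)*(h - 3)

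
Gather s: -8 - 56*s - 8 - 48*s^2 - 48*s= -48*s^2 - 104*s - 16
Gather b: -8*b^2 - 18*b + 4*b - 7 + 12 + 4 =-8*b^2 - 14*b + 9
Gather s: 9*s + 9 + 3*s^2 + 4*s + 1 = 3*s^2 + 13*s + 10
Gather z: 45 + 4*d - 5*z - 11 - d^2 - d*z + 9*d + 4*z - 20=-d^2 + 13*d + z*(-d - 1) + 14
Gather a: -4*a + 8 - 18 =-4*a - 10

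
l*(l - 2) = l^2 - 2*l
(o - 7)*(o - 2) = o^2 - 9*o + 14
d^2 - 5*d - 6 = (d - 6)*(d + 1)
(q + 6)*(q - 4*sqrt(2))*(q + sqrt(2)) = q^3 - 3*sqrt(2)*q^2 + 6*q^2 - 18*sqrt(2)*q - 8*q - 48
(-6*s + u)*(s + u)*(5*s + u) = -30*s^3 - 31*s^2*u + u^3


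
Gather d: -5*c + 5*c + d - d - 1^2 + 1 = 0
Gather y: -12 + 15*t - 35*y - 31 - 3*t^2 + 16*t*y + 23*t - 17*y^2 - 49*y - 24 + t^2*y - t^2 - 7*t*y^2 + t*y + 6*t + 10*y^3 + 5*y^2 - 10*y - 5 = -4*t^2 + 44*t + 10*y^3 + y^2*(-7*t - 12) + y*(t^2 + 17*t - 94) - 72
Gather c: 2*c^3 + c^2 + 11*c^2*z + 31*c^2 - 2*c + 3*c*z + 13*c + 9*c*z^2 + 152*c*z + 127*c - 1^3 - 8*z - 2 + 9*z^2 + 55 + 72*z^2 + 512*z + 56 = 2*c^3 + c^2*(11*z + 32) + c*(9*z^2 + 155*z + 138) + 81*z^2 + 504*z + 108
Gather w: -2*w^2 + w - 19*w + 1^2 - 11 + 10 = -2*w^2 - 18*w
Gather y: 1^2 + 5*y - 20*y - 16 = -15*y - 15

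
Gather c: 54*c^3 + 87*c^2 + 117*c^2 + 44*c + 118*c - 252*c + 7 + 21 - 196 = 54*c^3 + 204*c^2 - 90*c - 168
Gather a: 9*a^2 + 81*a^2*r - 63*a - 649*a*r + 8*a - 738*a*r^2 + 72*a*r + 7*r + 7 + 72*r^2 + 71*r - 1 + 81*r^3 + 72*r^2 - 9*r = a^2*(81*r + 9) + a*(-738*r^2 - 577*r - 55) + 81*r^3 + 144*r^2 + 69*r + 6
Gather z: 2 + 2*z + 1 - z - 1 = z + 2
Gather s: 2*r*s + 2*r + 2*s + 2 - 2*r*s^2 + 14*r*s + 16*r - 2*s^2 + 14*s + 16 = 18*r + s^2*(-2*r - 2) + s*(16*r + 16) + 18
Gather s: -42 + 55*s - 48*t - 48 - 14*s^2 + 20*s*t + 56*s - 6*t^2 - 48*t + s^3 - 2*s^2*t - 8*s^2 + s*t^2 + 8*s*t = s^3 + s^2*(-2*t - 22) + s*(t^2 + 28*t + 111) - 6*t^2 - 96*t - 90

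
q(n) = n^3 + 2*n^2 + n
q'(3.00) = 40.00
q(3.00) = 48.00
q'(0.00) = 1.00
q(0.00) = 0.00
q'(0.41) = 3.14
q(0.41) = 0.82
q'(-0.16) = 0.44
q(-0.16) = -0.11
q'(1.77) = 17.48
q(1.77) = 13.58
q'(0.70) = 5.27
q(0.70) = 2.02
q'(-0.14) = 0.50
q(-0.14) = -0.10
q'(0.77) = 5.86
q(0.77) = 2.41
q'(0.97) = 7.70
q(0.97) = 3.76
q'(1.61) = 15.22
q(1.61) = 10.97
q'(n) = 3*n^2 + 4*n + 1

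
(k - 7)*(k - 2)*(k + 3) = k^3 - 6*k^2 - 13*k + 42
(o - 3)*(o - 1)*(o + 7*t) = o^3 + 7*o^2*t - 4*o^2 - 28*o*t + 3*o + 21*t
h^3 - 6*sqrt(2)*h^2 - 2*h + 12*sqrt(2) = (h - 6*sqrt(2))*(h - sqrt(2))*(h + sqrt(2))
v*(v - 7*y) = v^2 - 7*v*y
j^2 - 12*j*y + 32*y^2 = (j - 8*y)*(j - 4*y)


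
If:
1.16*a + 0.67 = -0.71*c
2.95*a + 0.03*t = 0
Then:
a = -0.0101694915254237*t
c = 0.0166149439006923*t - 0.943661971830986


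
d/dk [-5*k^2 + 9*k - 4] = 9 - 10*k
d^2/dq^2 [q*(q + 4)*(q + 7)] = 6*q + 22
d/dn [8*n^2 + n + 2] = 16*n + 1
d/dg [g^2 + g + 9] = 2*g + 1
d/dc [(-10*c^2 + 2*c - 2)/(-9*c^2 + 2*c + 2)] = 2*(-c^2 - 38*c + 4)/(81*c^4 - 36*c^3 - 32*c^2 + 8*c + 4)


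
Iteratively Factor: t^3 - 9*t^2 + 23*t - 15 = (t - 3)*(t^2 - 6*t + 5) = (t - 3)*(t - 1)*(t - 5)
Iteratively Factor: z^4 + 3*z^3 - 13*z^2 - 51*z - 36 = (z - 4)*(z^3 + 7*z^2 + 15*z + 9) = (z - 4)*(z + 1)*(z^2 + 6*z + 9) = (z - 4)*(z + 1)*(z + 3)*(z + 3)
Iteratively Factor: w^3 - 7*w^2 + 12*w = (w - 3)*(w^2 - 4*w) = w*(w - 3)*(w - 4)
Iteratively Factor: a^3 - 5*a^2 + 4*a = (a)*(a^2 - 5*a + 4) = a*(a - 1)*(a - 4)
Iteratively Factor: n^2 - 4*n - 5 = (n - 5)*(n + 1)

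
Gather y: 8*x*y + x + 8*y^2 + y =x + 8*y^2 + y*(8*x + 1)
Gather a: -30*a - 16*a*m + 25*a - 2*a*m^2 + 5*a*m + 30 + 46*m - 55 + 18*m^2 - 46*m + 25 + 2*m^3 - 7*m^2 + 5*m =a*(-2*m^2 - 11*m - 5) + 2*m^3 + 11*m^2 + 5*m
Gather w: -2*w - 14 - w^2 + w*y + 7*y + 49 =-w^2 + w*(y - 2) + 7*y + 35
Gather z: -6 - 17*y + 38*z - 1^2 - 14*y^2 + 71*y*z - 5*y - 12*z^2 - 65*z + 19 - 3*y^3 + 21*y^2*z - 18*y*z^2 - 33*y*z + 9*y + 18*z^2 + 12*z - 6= -3*y^3 - 14*y^2 - 13*y + z^2*(6 - 18*y) + z*(21*y^2 + 38*y - 15) + 6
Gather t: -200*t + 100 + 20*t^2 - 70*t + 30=20*t^2 - 270*t + 130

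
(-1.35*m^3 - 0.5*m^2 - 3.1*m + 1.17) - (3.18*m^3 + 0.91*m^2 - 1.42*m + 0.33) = -4.53*m^3 - 1.41*m^2 - 1.68*m + 0.84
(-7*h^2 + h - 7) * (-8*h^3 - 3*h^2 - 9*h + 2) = 56*h^5 + 13*h^4 + 116*h^3 - 2*h^2 + 65*h - 14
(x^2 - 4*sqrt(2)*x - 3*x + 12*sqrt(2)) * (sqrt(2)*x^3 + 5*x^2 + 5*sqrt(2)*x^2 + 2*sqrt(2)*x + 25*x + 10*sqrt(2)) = sqrt(2)*x^5 - 3*x^4 + 2*sqrt(2)*x^4 - 33*sqrt(2)*x^3 - 6*x^3 - 36*sqrt(2)*x^2 + 29*x^2 - 32*x + 270*sqrt(2)*x + 240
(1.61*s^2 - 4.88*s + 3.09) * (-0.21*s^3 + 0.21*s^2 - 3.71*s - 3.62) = -0.3381*s^5 + 1.3629*s^4 - 7.6468*s^3 + 12.9255*s^2 + 6.2017*s - 11.1858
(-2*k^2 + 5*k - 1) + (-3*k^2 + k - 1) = -5*k^2 + 6*k - 2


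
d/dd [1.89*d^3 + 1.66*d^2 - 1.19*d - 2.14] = 5.67*d^2 + 3.32*d - 1.19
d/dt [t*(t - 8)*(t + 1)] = 3*t^2 - 14*t - 8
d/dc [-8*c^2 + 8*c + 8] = 8 - 16*c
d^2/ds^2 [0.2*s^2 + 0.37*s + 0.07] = 0.400000000000000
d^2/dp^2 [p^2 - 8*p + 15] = 2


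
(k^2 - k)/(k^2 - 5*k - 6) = k*(1 - k)/(-k^2 + 5*k + 6)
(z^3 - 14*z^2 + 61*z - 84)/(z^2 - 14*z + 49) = (z^2 - 7*z + 12)/(z - 7)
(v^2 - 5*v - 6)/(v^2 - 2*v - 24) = (v + 1)/(v + 4)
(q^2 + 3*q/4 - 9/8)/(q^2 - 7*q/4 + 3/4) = (q + 3/2)/(q - 1)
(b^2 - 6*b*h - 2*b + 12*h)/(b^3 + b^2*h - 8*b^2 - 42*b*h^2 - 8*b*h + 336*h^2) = (b - 2)/(b^2 + 7*b*h - 8*b - 56*h)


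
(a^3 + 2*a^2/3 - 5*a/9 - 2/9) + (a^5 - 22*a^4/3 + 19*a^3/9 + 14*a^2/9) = a^5 - 22*a^4/3 + 28*a^3/9 + 20*a^2/9 - 5*a/9 - 2/9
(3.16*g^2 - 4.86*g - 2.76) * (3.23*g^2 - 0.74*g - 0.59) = 10.2068*g^4 - 18.0362*g^3 - 7.1828*g^2 + 4.9098*g + 1.6284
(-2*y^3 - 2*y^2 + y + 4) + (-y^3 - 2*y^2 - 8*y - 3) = -3*y^3 - 4*y^2 - 7*y + 1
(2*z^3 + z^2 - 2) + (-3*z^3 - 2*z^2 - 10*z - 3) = -z^3 - z^2 - 10*z - 5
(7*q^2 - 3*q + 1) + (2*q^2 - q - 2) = 9*q^2 - 4*q - 1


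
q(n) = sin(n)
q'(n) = cos(n)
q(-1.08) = -0.88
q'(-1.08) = 0.47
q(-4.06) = 0.79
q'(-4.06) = -0.61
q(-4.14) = 0.84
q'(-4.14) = -0.54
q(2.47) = 0.62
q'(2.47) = -0.78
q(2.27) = 0.77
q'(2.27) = -0.64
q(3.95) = -0.72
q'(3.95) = -0.69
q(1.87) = 0.96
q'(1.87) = -0.29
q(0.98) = 0.83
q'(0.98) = 0.56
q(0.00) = 0.00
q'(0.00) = 1.00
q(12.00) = -0.54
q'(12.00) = 0.84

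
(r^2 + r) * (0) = 0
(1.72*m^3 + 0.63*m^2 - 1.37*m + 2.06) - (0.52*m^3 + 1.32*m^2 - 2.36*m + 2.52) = 1.2*m^3 - 0.69*m^2 + 0.99*m - 0.46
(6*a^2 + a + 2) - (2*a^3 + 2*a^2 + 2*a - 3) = -2*a^3 + 4*a^2 - a + 5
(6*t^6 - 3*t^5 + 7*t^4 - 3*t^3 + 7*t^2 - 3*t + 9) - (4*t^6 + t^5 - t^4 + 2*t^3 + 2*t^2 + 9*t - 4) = 2*t^6 - 4*t^5 + 8*t^4 - 5*t^3 + 5*t^2 - 12*t + 13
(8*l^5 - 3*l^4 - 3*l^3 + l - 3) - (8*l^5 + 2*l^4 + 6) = -5*l^4 - 3*l^3 + l - 9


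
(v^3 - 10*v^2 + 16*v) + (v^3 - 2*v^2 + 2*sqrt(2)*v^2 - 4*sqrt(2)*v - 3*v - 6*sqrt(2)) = 2*v^3 - 12*v^2 + 2*sqrt(2)*v^2 - 4*sqrt(2)*v + 13*v - 6*sqrt(2)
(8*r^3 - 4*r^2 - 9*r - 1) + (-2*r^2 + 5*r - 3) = 8*r^3 - 6*r^2 - 4*r - 4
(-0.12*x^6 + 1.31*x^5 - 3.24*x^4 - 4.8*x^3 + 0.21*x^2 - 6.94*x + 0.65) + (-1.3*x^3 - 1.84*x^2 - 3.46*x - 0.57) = -0.12*x^6 + 1.31*x^5 - 3.24*x^4 - 6.1*x^3 - 1.63*x^2 - 10.4*x + 0.0800000000000001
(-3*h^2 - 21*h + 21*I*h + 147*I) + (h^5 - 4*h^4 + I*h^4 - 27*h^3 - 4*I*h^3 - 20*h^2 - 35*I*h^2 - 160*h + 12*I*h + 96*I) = h^5 - 4*h^4 + I*h^4 - 27*h^3 - 4*I*h^3 - 23*h^2 - 35*I*h^2 - 181*h + 33*I*h + 243*I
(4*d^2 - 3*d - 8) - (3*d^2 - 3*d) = d^2 - 8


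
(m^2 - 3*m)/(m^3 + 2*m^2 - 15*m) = 1/(m + 5)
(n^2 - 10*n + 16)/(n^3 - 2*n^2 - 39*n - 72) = (n - 2)/(n^2 + 6*n + 9)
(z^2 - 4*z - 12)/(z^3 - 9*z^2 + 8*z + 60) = 1/(z - 5)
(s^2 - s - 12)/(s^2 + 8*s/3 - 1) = 3*(s - 4)/(3*s - 1)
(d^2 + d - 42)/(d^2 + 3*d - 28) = (d - 6)/(d - 4)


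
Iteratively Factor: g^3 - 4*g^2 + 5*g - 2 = (g - 2)*(g^2 - 2*g + 1) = (g - 2)*(g - 1)*(g - 1)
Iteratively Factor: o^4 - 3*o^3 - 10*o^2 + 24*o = (o - 4)*(o^3 + o^2 - 6*o) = (o - 4)*(o + 3)*(o^2 - 2*o) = (o - 4)*(o - 2)*(o + 3)*(o)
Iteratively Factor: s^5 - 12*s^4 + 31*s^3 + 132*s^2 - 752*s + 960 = (s + 4)*(s^4 - 16*s^3 + 95*s^2 - 248*s + 240) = (s - 4)*(s + 4)*(s^3 - 12*s^2 + 47*s - 60) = (s - 4)^2*(s + 4)*(s^2 - 8*s + 15) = (s - 5)*(s - 4)^2*(s + 4)*(s - 3)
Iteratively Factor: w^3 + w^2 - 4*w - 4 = (w + 2)*(w^2 - w - 2) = (w - 2)*(w + 2)*(w + 1)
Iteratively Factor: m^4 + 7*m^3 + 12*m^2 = (m + 3)*(m^3 + 4*m^2) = m*(m + 3)*(m^2 + 4*m) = m^2*(m + 3)*(m + 4)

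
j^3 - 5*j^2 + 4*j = j*(j - 4)*(j - 1)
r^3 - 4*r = r*(r - 2)*(r + 2)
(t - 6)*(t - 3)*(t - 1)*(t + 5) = t^4 - 5*t^3 - 23*t^2 + 117*t - 90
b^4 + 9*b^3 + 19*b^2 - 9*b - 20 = (b - 1)*(b + 1)*(b + 4)*(b + 5)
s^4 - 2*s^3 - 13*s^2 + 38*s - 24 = (s - 3)*(s - 2)*(s - 1)*(s + 4)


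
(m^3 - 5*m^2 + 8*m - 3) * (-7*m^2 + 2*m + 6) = -7*m^5 + 37*m^4 - 60*m^3 + 7*m^2 + 42*m - 18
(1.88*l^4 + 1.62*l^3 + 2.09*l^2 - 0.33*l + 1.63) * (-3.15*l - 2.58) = -5.922*l^5 - 9.9534*l^4 - 10.7631*l^3 - 4.3527*l^2 - 4.2831*l - 4.2054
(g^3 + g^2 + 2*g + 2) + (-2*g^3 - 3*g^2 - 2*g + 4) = -g^3 - 2*g^2 + 6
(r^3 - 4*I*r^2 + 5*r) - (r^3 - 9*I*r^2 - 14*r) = 5*I*r^2 + 19*r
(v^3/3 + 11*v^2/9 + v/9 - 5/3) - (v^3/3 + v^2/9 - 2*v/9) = 10*v^2/9 + v/3 - 5/3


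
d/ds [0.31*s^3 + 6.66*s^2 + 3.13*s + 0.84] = 0.93*s^2 + 13.32*s + 3.13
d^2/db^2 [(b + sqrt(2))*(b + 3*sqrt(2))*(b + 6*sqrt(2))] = 6*b + 20*sqrt(2)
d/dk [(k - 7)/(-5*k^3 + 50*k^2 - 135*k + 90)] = (-k^3 + 10*k^2 - 27*k + (k - 7)*(3*k^2 - 20*k + 27) + 18)/(5*(k^3 - 10*k^2 + 27*k - 18)^2)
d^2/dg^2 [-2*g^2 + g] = -4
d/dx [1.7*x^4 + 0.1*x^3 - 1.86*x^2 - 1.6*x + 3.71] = 6.8*x^3 + 0.3*x^2 - 3.72*x - 1.6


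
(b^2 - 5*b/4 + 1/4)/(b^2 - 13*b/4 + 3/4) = (b - 1)/(b - 3)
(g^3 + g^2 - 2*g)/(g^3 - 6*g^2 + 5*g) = (g + 2)/(g - 5)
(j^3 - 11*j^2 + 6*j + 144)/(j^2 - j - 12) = (j^2 - 14*j + 48)/(j - 4)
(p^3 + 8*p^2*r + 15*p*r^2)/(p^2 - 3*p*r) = (p^2 + 8*p*r + 15*r^2)/(p - 3*r)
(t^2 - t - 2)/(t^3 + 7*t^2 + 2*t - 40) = (t + 1)/(t^2 + 9*t + 20)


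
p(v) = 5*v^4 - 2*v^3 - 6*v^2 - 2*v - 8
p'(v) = 20*v^3 - 6*v^2 - 12*v - 2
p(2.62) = 145.20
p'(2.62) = 285.07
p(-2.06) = 78.18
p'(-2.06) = -177.58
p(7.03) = 11198.68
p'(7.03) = 6565.69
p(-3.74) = 998.45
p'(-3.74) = -1087.32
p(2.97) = 269.78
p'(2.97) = 433.40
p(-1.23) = 0.55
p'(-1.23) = -33.53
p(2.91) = 244.63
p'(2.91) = 405.11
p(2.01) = 29.11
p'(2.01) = 112.05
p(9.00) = 30835.00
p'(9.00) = 13984.00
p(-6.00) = 6700.00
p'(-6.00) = -4466.00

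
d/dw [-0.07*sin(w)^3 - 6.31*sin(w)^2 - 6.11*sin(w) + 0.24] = (-12.62*sin(w) + 0.105*cos(2*w) - 6.215)*cos(w)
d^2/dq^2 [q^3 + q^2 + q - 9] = 6*q + 2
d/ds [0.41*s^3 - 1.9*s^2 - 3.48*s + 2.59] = 1.23*s^2 - 3.8*s - 3.48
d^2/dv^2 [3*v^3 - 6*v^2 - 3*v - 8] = 18*v - 12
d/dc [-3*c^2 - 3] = -6*c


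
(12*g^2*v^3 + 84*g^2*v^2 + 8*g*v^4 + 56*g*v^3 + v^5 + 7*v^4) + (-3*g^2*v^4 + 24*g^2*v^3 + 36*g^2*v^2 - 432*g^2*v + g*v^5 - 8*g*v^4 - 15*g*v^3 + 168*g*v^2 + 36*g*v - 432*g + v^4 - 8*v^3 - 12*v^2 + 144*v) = -3*g^2*v^4 + 36*g^2*v^3 + 120*g^2*v^2 - 432*g^2*v + g*v^5 + 41*g*v^3 + 168*g*v^2 + 36*g*v - 432*g + v^5 + 8*v^4 - 8*v^3 - 12*v^2 + 144*v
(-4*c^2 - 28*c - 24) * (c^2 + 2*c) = -4*c^4 - 36*c^3 - 80*c^2 - 48*c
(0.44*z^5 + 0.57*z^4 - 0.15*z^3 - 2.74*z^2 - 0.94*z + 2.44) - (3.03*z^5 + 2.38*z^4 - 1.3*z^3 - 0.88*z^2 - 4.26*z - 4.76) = -2.59*z^5 - 1.81*z^4 + 1.15*z^3 - 1.86*z^2 + 3.32*z + 7.2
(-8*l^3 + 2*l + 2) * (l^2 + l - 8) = -8*l^5 - 8*l^4 + 66*l^3 + 4*l^2 - 14*l - 16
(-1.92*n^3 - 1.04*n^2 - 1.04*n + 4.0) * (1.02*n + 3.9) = -1.9584*n^4 - 8.5488*n^3 - 5.1168*n^2 + 0.024*n + 15.6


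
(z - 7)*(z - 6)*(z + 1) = z^3 - 12*z^2 + 29*z + 42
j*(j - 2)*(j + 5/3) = j^3 - j^2/3 - 10*j/3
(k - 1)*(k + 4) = k^2 + 3*k - 4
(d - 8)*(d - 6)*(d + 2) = d^3 - 12*d^2 + 20*d + 96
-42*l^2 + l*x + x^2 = (-6*l + x)*(7*l + x)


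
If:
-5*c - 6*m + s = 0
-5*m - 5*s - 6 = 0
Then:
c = 7*s/5 + 36/25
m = -s - 6/5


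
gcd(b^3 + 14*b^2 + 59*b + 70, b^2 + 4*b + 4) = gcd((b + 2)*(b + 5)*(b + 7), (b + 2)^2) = b + 2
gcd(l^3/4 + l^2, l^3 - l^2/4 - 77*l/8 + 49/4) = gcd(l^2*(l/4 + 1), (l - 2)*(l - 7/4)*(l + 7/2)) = 1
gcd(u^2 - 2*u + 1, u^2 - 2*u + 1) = u^2 - 2*u + 1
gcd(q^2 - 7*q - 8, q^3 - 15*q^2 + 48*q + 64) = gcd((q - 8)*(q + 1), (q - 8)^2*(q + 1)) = q^2 - 7*q - 8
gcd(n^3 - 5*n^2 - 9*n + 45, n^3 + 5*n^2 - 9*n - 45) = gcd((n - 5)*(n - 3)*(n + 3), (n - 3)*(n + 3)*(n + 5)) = n^2 - 9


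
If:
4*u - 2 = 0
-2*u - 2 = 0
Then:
No Solution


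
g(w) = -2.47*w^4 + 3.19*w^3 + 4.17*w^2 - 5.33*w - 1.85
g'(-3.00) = 322.54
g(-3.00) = -234.53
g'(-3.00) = 322.54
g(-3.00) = -234.53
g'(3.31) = -231.17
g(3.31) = -154.61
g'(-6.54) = 3113.15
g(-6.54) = -5199.60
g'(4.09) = -487.10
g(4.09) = -426.82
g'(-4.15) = 831.04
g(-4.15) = -868.55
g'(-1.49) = 36.17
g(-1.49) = -7.38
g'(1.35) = -0.94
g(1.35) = -1.80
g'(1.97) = -27.30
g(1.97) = -8.98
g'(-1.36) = 25.88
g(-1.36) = -3.36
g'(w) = -9.88*w^3 + 9.57*w^2 + 8.34*w - 5.33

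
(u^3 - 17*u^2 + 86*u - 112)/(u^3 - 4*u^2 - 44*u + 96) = (u - 7)/(u + 6)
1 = 1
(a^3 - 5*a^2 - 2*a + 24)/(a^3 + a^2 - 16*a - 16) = (a^2 - a - 6)/(a^2 + 5*a + 4)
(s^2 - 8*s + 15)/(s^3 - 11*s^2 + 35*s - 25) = (s - 3)/(s^2 - 6*s + 5)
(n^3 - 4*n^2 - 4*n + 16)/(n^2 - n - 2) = (n^2 - 2*n - 8)/(n + 1)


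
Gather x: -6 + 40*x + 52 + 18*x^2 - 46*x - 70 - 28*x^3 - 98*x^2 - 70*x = -28*x^3 - 80*x^2 - 76*x - 24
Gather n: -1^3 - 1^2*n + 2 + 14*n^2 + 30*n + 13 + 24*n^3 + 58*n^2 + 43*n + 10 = 24*n^3 + 72*n^2 + 72*n + 24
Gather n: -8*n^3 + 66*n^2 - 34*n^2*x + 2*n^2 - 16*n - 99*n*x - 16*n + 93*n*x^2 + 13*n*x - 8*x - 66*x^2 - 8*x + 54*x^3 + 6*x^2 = -8*n^3 + n^2*(68 - 34*x) + n*(93*x^2 - 86*x - 32) + 54*x^3 - 60*x^2 - 16*x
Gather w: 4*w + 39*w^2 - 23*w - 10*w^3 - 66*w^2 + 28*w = -10*w^3 - 27*w^2 + 9*w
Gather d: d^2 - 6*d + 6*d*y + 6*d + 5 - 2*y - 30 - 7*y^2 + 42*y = d^2 + 6*d*y - 7*y^2 + 40*y - 25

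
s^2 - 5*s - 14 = (s - 7)*(s + 2)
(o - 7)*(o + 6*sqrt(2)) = o^2 - 7*o + 6*sqrt(2)*o - 42*sqrt(2)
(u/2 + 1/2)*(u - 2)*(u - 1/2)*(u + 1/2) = u^4/2 - u^3/2 - 9*u^2/8 + u/8 + 1/4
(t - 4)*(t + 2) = t^2 - 2*t - 8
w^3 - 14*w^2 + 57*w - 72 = (w - 8)*(w - 3)^2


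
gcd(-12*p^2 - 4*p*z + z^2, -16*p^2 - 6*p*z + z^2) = 2*p + z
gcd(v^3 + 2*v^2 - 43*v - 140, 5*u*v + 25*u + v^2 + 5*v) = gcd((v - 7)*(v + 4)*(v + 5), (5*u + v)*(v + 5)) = v + 5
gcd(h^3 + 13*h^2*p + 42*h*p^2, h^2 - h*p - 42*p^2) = h + 6*p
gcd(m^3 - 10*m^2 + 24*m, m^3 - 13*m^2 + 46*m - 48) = 1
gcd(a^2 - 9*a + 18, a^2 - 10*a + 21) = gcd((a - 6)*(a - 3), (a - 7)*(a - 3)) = a - 3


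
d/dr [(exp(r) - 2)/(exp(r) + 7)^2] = (11 - exp(r))*exp(r)/(exp(r) + 7)^3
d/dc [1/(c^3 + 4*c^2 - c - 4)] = (-3*c^2 - 8*c + 1)/(c^3 + 4*c^2 - c - 4)^2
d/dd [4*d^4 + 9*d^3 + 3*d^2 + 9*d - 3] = 16*d^3 + 27*d^2 + 6*d + 9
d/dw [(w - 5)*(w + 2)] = 2*w - 3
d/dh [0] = 0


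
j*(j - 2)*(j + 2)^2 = j^4 + 2*j^3 - 4*j^2 - 8*j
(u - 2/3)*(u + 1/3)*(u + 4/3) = u^3 + u^2 - 2*u/3 - 8/27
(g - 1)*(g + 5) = g^2 + 4*g - 5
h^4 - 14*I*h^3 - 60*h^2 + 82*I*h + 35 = (h - 7*I)*(h - 5*I)*(h - I)^2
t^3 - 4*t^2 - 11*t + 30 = (t - 5)*(t - 2)*(t + 3)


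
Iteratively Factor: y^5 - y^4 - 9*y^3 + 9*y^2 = (y)*(y^4 - y^3 - 9*y^2 + 9*y) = y*(y + 3)*(y^3 - 4*y^2 + 3*y) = y^2*(y + 3)*(y^2 - 4*y + 3) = y^2*(y - 1)*(y + 3)*(y - 3)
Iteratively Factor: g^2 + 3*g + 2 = (g + 2)*(g + 1)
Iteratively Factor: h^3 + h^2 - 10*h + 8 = (h - 2)*(h^2 + 3*h - 4) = (h - 2)*(h + 4)*(h - 1)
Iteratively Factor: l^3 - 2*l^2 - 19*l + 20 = (l - 1)*(l^2 - l - 20) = (l - 5)*(l - 1)*(l + 4)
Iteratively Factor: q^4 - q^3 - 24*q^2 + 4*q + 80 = (q + 4)*(q^3 - 5*q^2 - 4*q + 20) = (q - 2)*(q + 4)*(q^2 - 3*q - 10) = (q - 2)*(q + 2)*(q + 4)*(q - 5)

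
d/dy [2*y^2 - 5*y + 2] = 4*y - 5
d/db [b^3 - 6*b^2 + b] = 3*b^2 - 12*b + 1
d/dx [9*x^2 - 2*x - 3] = 18*x - 2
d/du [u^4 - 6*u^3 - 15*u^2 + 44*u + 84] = 4*u^3 - 18*u^2 - 30*u + 44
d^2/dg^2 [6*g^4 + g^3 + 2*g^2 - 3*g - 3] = 72*g^2 + 6*g + 4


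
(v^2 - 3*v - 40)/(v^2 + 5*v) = (v - 8)/v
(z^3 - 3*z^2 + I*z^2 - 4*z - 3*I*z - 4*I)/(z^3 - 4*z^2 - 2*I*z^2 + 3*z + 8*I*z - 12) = (z + 1)/(z - 3*I)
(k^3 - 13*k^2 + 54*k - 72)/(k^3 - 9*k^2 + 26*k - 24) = (k - 6)/(k - 2)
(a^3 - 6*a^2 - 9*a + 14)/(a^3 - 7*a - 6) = (a^2 - 8*a + 7)/(a^2 - 2*a - 3)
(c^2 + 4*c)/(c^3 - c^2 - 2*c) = (c + 4)/(c^2 - c - 2)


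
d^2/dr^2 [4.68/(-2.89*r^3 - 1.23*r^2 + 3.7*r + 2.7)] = ((81.1512*r + 11.5128)*(2.89*r^3 + 1.23*r^2 - 3.7*r - 2.7) - 4.68*(8.67*r^2 + 2.46*r - 3.7)*(17.34*r^2 + 4.92*r - 7.4))/(2.89*r^3 + 1.23*r^2 - 3.7*r - 2.7)^3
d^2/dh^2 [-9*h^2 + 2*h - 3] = -18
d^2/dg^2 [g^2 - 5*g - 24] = 2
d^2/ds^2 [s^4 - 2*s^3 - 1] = 12*s*(s - 1)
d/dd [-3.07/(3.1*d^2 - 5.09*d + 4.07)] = (19.034*d - 15.6263)/(3.1*d^2 - 5.09*d + 4.07)^2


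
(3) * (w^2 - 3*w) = 3*w^2 - 9*w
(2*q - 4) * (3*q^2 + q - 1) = 6*q^3 - 10*q^2 - 6*q + 4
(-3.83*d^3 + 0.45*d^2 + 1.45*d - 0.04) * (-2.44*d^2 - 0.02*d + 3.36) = 9.3452*d^5 - 1.0214*d^4 - 16.4158*d^3 + 1.5806*d^2 + 4.8728*d - 0.1344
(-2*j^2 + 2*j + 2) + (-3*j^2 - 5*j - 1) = -5*j^2 - 3*j + 1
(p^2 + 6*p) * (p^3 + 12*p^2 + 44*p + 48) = p^5 + 18*p^4 + 116*p^3 + 312*p^2 + 288*p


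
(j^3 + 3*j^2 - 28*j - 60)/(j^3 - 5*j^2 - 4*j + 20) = (j + 6)/(j - 2)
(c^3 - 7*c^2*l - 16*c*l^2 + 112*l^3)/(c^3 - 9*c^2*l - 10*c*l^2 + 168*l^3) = (c - 4*l)/(c - 6*l)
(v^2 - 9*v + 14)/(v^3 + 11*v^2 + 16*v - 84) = (v - 7)/(v^2 + 13*v + 42)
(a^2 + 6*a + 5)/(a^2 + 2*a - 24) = (a^2 + 6*a + 5)/(a^2 + 2*a - 24)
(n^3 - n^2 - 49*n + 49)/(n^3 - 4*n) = (n^3 - n^2 - 49*n + 49)/(n*(n^2 - 4))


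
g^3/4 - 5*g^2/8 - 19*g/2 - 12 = (g/4 + 1)*(g - 8)*(g + 3/2)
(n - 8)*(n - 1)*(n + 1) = n^3 - 8*n^2 - n + 8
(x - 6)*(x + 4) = x^2 - 2*x - 24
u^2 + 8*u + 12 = (u + 2)*(u + 6)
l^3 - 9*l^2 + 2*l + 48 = (l - 8)*(l - 3)*(l + 2)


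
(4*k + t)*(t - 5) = 4*k*t - 20*k + t^2 - 5*t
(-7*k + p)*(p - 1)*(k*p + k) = -7*k^2*p^2 + 7*k^2 + k*p^3 - k*p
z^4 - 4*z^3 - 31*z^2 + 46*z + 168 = (z - 7)*(z - 3)*(z + 2)*(z + 4)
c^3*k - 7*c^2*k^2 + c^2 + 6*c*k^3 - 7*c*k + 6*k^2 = (c - 6*k)*(c - k)*(c*k + 1)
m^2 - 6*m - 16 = (m - 8)*(m + 2)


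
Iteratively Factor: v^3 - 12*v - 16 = (v + 2)*(v^2 - 2*v - 8) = (v + 2)^2*(v - 4)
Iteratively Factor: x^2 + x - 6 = (x + 3)*(x - 2)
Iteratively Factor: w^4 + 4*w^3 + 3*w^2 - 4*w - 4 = (w + 2)*(w^3 + 2*w^2 - w - 2) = (w + 1)*(w + 2)*(w^2 + w - 2) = (w - 1)*(w + 1)*(w + 2)*(w + 2)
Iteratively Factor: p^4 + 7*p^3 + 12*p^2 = (p)*(p^3 + 7*p^2 + 12*p) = p^2*(p^2 + 7*p + 12) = p^2*(p + 3)*(p + 4)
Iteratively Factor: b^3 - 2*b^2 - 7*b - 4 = (b + 1)*(b^2 - 3*b - 4) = (b + 1)^2*(b - 4)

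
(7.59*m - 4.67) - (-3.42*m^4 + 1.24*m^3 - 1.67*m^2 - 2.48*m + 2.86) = 3.42*m^4 - 1.24*m^3 + 1.67*m^2 + 10.07*m - 7.53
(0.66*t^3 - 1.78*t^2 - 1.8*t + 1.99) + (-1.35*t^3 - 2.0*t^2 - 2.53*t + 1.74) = -0.69*t^3 - 3.78*t^2 - 4.33*t + 3.73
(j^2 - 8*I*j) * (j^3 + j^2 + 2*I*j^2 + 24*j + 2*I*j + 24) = j^5 + j^4 - 6*I*j^4 + 40*j^3 - 6*I*j^3 + 40*j^2 - 192*I*j^2 - 192*I*j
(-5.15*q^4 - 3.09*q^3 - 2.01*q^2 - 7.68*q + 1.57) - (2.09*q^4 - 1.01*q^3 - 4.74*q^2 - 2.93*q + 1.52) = -7.24*q^4 - 2.08*q^3 + 2.73*q^2 - 4.75*q + 0.05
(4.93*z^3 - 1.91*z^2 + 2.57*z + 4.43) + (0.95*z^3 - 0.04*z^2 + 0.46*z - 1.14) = 5.88*z^3 - 1.95*z^2 + 3.03*z + 3.29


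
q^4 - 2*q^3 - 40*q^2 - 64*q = q*(q - 8)*(q + 2)*(q + 4)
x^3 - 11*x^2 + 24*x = x*(x - 8)*(x - 3)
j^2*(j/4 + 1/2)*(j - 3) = j^4/4 - j^3/4 - 3*j^2/2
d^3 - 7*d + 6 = (d - 2)*(d - 1)*(d + 3)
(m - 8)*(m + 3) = m^2 - 5*m - 24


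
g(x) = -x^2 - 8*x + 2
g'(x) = -2*x - 8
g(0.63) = -3.44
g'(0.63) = -9.26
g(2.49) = -24.12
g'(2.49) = -12.98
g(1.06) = -7.60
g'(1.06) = -10.12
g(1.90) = -16.81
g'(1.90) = -11.80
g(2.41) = -23.09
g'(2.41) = -12.82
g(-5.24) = 16.46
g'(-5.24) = 2.48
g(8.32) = -133.78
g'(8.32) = -24.64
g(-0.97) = 8.82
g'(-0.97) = -6.06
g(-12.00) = -46.00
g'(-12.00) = 16.00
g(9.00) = -151.00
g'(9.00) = -26.00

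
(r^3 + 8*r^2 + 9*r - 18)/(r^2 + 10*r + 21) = (r^2 + 5*r - 6)/(r + 7)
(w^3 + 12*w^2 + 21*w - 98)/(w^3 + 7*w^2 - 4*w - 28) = (w + 7)/(w + 2)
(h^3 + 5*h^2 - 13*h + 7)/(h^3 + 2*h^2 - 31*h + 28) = (h - 1)/(h - 4)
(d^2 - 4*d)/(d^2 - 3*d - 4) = d/(d + 1)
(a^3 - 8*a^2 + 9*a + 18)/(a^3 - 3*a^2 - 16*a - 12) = (a - 3)/(a + 2)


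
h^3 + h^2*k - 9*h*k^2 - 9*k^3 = (h - 3*k)*(h + k)*(h + 3*k)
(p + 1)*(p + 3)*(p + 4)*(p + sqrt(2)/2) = p^4 + sqrt(2)*p^3/2 + 8*p^3 + 4*sqrt(2)*p^2 + 19*p^2 + 12*p + 19*sqrt(2)*p/2 + 6*sqrt(2)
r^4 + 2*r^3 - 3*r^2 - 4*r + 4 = (r - 1)^2*(r + 2)^2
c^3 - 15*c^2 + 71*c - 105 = (c - 7)*(c - 5)*(c - 3)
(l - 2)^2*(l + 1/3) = l^3 - 11*l^2/3 + 8*l/3 + 4/3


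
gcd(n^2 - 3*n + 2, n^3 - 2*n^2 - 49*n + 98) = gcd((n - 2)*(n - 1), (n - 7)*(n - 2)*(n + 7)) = n - 2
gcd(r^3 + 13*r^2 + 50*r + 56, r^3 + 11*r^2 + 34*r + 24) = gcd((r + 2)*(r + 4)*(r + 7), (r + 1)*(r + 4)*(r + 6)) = r + 4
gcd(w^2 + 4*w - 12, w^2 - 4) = w - 2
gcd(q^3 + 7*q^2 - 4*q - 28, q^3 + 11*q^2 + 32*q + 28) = q^2 + 9*q + 14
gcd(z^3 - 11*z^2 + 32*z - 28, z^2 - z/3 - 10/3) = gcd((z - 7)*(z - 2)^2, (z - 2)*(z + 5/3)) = z - 2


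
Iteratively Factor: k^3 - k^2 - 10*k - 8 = (k + 2)*(k^2 - 3*k - 4) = (k - 4)*(k + 2)*(k + 1)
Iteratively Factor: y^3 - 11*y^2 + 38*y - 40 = (y - 4)*(y^2 - 7*y + 10) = (y - 5)*(y - 4)*(y - 2)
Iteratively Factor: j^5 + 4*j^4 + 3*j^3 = (j)*(j^4 + 4*j^3 + 3*j^2) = j^2*(j^3 + 4*j^2 + 3*j) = j^2*(j + 1)*(j^2 + 3*j) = j^2*(j + 1)*(j + 3)*(j)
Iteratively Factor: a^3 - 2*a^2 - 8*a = (a - 4)*(a^2 + 2*a) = (a - 4)*(a + 2)*(a)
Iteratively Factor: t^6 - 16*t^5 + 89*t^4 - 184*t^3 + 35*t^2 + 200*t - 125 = (t - 1)*(t^5 - 15*t^4 + 74*t^3 - 110*t^2 - 75*t + 125) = (t - 5)*(t - 1)*(t^4 - 10*t^3 + 24*t^2 + 10*t - 25) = (t - 5)*(t - 1)^2*(t^3 - 9*t^2 + 15*t + 25) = (t - 5)^2*(t - 1)^2*(t^2 - 4*t - 5) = (t - 5)^3*(t - 1)^2*(t + 1)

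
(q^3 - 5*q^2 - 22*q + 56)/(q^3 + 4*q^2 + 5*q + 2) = (q^3 - 5*q^2 - 22*q + 56)/(q^3 + 4*q^2 + 5*q + 2)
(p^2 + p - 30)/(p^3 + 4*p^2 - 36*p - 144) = (p - 5)/(p^2 - 2*p - 24)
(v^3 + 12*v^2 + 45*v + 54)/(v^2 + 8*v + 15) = (v^2 + 9*v + 18)/(v + 5)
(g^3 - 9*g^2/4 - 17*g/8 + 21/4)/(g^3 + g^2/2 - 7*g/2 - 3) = (g - 7/4)/(g + 1)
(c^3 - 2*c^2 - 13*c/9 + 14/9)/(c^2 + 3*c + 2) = (c^2 - 3*c + 14/9)/(c + 2)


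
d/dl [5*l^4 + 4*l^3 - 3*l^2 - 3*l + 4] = 20*l^3 + 12*l^2 - 6*l - 3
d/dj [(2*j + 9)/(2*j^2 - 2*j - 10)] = (j^2 - j - (2*j - 1)*(2*j + 9)/2 - 5)/(-j^2 + j + 5)^2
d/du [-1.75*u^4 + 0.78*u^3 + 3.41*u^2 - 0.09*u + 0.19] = -7.0*u^3 + 2.34*u^2 + 6.82*u - 0.09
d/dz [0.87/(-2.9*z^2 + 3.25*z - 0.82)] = (5.046*z - 2.8275)/(2.9*z^2 - 3.25*z + 0.82)^2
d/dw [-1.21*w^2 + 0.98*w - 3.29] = 0.98 - 2.42*w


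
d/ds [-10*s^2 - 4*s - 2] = -20*s - 4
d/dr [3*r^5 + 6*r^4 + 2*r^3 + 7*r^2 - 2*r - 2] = 15*r^4 + 24*r^3 + 6*r^2 + 14*r - 2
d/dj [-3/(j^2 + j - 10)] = 3*(2*j + 1)/(j^2 + j - 10)^2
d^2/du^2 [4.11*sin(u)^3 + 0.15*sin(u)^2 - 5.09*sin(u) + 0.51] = 2.0075*sin(u) + 9.2475*sin(3*u) + 0.3*cos(2*u)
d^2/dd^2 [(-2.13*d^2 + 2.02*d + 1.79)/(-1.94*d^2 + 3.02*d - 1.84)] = (9.75354400000003*d^3 - 86.040552*d^2 + 106.187064*d - 27.89868)/(7.301384*d^6 - 34.098216*d^5 + 73.8558*d^4 - 92.22476*d^3 + 70.0488*d^2 - 30.673536*d + 6.229504)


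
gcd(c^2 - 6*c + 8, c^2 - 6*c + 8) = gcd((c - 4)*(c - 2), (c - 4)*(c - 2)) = c^2 - 6*c + 8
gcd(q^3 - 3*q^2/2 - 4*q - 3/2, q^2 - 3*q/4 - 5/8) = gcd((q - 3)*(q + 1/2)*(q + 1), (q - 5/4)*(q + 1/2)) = q + 1/2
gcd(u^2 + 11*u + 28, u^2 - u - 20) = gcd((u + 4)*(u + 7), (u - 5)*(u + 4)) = u + 4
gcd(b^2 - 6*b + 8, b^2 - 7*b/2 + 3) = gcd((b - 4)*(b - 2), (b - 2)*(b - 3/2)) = b - 2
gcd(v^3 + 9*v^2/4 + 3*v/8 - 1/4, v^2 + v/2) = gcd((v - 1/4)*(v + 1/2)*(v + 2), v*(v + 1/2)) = v + 1/2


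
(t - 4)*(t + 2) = t^2 - 2*t - 8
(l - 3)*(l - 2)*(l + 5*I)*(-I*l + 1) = -I*l^4 + 6*l^3 + 5*I*l^3 - 30*l^2 - I*l^2 + 36*l - 25*I*l + 30*I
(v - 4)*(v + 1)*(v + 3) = v^3 - 13*v - 12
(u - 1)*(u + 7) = u^2 + 6*u - 7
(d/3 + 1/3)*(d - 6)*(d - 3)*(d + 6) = d^4/3 - 2*d^3/3 - 13*d^2 + 24*d + 36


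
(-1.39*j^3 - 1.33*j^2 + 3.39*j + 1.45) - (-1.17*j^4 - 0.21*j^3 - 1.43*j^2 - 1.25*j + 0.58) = 1.17*j^4 - 1.18*j^3 + 0.0999999999999999*j^2 + 4.64*j + 0.87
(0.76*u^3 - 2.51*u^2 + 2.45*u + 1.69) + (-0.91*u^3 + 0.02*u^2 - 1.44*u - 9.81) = -0.15*u^3 - 2.49*u^2 + 1.01*u - 8.12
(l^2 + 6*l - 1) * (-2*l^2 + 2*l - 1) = -2*l^4 - 10*l^3 + 13*l^2 - 8*l + 1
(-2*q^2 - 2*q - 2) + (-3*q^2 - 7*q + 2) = -5*q^2 - 9*q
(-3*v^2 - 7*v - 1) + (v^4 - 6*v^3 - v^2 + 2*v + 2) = v^4 - 6*v^3 - 4*v^2 - 5*v + 1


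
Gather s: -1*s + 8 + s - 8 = 0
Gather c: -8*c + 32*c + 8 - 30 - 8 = 24*c - 30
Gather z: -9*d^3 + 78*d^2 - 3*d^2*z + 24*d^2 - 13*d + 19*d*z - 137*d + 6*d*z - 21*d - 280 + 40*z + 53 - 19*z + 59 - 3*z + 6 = -9*d^3 + 102*d^2 - 171*d + z*(-3*d^2 + 25*d + 18) - 162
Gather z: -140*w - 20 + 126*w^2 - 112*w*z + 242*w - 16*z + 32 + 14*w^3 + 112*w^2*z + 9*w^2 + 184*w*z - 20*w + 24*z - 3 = 14*w^3 + 135*w^2 + 82*w + z*(112*w^2 + 72*w + 8) + 9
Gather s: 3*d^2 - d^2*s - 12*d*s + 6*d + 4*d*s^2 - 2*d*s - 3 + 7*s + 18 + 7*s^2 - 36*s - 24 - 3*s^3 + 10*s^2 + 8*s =3*d^2 + 6*d - 3*s^3 + s^2*(4*d + 17) + s*(-d^2 - 14*d - 21) - 9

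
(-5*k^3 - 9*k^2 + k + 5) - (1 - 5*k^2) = -5*k^3 - 4*k^2 + k + 4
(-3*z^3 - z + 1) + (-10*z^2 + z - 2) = -3*z^3 - 10*z^2 - 1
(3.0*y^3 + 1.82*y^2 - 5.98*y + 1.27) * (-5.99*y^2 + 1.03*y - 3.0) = -17.97*y^5 - 7.8118*y^4 + 28.6948*y^3 - 19.2267*y^2 + 19.2481*y - 3.81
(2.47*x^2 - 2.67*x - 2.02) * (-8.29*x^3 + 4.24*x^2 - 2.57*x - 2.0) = -20.4763*x^5 + 32.6071*x^4 - 0.9229*x^3 - 6.6429*x^2 + 10.5314*x + 4.04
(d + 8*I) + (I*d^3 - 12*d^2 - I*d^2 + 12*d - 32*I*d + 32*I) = I*d^3 - 12*d^2 - I*d^2 + 13*d - 32*I*d + 40*I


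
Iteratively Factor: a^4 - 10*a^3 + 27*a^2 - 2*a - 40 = (a - 4)*(a^3 - 6*a^2 + 3*a + 10) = (a - 4)*(a - 2)*(a^2 - 4*a - 5) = (a - 4)*(a - 2)*(a + 1)*(a - 5)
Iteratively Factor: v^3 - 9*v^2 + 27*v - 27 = (v - 3)*(v^2 - 6*v + 9) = (v - 3)^2*(v - 3)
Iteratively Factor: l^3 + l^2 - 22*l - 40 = (l + 2)*(l^2 - l - 20) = (l - 5)*(l + 2)*(l + 4)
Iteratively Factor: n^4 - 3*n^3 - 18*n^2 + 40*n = (n - 5)*(n^3 + 2*n^2 - 8*n) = (n - 5)*(n - 2)*(n^2 + 4*n) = (n - 5)*(n - 2)*(n + 4)*(n)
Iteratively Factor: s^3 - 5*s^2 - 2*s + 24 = (s - 3)*(s^2 - 2*s - 8) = (s - 3)*(s + 2)*(s - 4)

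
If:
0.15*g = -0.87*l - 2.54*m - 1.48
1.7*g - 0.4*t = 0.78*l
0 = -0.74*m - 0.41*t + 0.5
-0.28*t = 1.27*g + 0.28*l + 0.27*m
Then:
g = -0.09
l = -1.02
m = -0.23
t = 1.63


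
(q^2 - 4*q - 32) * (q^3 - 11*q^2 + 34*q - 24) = q^5 - 15*q^4 + 46*q^3 + 192*q^2 - 992*q + 768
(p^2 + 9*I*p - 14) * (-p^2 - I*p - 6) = -p^4 - 10*I*p^3 + 17*p^2 - 40*I*p + 84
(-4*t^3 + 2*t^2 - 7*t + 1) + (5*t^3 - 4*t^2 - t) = t^3 - 2*t^2 - 8*t + 1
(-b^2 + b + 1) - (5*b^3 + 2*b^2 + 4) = -5*b^3 - 3*b^2 + b - 3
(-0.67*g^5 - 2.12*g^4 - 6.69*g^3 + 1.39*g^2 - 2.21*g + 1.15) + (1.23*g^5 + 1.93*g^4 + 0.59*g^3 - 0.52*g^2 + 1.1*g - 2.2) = 0.56*g^5 - 0.19*g^4 - 6.1*g^3 + 0.87*g^2 - 1.11*g - 1.05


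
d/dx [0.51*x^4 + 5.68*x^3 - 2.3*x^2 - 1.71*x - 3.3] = 2.04*x^3 + 17.04*x^2 - 4.6*x - 1.71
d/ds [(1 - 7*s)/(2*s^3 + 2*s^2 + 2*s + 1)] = (28*s^3 + 8*s^2 - 4*s - 9)/(4*s^6 + 8*s^5 + 12*s^4 + 12*s^3 + 8*s^2 + 4*s + 1)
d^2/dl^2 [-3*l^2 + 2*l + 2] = -6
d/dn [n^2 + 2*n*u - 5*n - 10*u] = 2*n + 2*u - 5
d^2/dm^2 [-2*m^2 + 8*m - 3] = -4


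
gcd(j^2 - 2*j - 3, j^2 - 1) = j + 1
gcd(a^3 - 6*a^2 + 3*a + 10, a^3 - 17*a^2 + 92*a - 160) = a - 5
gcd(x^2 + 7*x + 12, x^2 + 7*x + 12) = x^2 + 7*x + 12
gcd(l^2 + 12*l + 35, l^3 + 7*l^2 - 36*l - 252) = l + 7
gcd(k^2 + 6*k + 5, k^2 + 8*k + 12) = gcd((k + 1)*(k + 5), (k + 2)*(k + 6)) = 1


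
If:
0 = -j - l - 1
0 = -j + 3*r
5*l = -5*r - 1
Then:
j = -6/5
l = 1/5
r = -2/5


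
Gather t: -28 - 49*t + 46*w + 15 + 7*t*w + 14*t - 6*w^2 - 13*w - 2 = t*(7*w - 35) - 6*w^2 + 33*w - 15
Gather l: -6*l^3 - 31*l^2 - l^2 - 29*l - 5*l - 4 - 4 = -6*l^3 - 32*l^2 - 34*l - 8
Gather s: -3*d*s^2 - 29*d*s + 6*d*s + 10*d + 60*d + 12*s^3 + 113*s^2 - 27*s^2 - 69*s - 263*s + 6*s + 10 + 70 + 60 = 70*d + 12*s^3 + s^2*(86 - 3*d) + s*(-23*d - 326) + 140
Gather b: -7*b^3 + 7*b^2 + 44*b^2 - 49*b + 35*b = -7*b^3 + 51*b^2 - 14*b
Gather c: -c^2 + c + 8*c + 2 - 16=-c^2 + 9*c - 14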